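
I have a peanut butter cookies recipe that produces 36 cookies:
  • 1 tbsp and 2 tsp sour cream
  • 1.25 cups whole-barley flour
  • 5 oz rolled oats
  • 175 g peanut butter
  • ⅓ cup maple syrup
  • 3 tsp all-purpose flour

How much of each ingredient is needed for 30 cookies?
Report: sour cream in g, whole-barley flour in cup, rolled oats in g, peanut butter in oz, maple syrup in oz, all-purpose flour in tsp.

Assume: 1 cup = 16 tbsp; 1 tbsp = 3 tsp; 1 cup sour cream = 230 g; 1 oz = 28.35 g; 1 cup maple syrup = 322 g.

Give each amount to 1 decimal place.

Scaling factor: 30/36 = 5/6.
sour cream: (1 tbsp + 2 tsp = 5/3 tbsp) × 5/6 ÷ 16 tbsp/cup × 230 g/cup ≈ 20.0 g
whole-barley flour: 1.25 cup × 5/6 ≈ 1.0 cup
rolled oats: 5 oz × 5/6 × 28.35 g/oz ≈ 118.1 g
peanut butter: 175 g × 5/6 ÷ 28.35 g/oz ≈ 5.1 oz
maple syrup: 1/3 cup × 5/6 × 322 g/cup ÷ 28.35 g/oz ≈ 3.2 oz
all-purpose flour: 3 tsp × 5/6 = 2.5 tsp

sour cream: 20.0 g; whole-barley flour: 1.0 cup; rolled oats: 118.1 g; peanut butter: 5.1 oz; maple syrup: 3.2 oz; all-purpose flour: 2.5 tsp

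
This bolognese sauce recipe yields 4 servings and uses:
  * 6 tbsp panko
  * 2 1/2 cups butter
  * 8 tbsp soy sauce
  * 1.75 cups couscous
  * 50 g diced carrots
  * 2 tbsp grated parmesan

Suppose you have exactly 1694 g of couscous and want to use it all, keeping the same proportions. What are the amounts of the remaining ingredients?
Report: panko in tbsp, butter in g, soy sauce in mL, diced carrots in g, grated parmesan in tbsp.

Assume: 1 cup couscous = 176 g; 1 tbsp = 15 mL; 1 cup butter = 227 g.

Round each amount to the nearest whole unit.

panko: 33 tbsp; butter: 3121 g; soy sauce: 660 mL; diced carrots: 275 g; grated parmesan: 11 tbsp

The original recipe has 308 g of couscous, so the scaling factor is 1694 ÷ 308 = 11/2 = 5.5.
panko: 6 tbsp × 11/2 = 33 tbsp
butter: 2.5 cup × 11/2 × 227 g/cup ≈ 3121 g
soy sauce: 8 tbsp × 11/2 × 15 mL/tbsp = 660 mL
diced carrots: 50 g × 11/2 = 275 g
grated parmesan: 2 tbsp × 11/2 = 11 tbsp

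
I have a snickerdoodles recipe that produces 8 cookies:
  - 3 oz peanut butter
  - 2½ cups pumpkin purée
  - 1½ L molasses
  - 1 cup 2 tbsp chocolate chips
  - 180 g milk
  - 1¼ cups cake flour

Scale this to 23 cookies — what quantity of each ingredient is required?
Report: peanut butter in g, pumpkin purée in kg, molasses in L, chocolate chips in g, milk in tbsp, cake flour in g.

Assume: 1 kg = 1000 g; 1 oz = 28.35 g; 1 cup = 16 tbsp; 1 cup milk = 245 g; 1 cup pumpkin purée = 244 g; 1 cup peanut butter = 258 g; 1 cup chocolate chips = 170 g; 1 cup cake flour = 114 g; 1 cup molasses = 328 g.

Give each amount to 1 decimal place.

peanut butter: 244.5 g; pumpkin purée: 1.8 kg; molasses: 4.3 L; chocolate chips: 549.8 g; milk: 33.8 tbsp; cake flour: 409.7 g

Scaling factor: 23/8 = 2.875.
peanut butter: 3 oz × 23/8 × 28.35 g/oz ≈ 244.5 g
pumpkin purée: 2.5 cup × 23/8 × 244 g/cup ÷ 1000 g/kg ≈ 1.8 kg
molasses: 1.5 L × 23/8 ≈ 4.3 L
chocolate chips: (1 cup + 2 tbsp = 1.125 cup) × 23/8 × 170 g/cup ≈ 549.8 g
milk: 180 g × 23/8 ÷ 245 g/cup × 16 tbsp/cup ≈ 33.8 tbsp
cake flour: 1.25 cup × 23/8 × 114 g/cup ≈ 409.7 g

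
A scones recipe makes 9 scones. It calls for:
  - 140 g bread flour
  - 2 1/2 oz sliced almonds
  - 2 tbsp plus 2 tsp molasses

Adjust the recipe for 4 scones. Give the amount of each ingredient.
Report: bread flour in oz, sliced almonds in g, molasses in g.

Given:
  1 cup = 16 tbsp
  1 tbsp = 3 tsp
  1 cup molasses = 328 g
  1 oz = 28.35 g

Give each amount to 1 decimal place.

bread flour: 2.2 oz; sliced almonds: 31.5 g; molasses: 24.3 g

Scaling factor: 4/9.
bread flour: 140 g × 4/9 ÷ 28.35 g/oz ≈ 2.2 oz
sliced almonds: 2.5 oz × 4/9 × 28.35 g/oz = 31.5 g
molasses: (2 tbsp + 2 tsp = 8/3 tbsp) × 4/9 ÷ 16 tbsp/cup × 328 g/cup ≈ 24.3 g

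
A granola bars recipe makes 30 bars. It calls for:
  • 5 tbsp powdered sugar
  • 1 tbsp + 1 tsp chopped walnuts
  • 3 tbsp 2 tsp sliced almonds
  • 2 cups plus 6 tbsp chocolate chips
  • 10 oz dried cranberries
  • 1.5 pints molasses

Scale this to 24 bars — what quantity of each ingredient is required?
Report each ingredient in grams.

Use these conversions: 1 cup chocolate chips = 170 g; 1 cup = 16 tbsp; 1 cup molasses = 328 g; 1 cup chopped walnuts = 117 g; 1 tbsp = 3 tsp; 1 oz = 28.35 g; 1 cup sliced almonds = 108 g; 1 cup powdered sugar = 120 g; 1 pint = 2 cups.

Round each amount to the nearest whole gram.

powdered sugar: 30 g; chopped walnuts: 8 g; sliced almonds: 20 g; chocolate chips: 323 g; dried cranberries: 227 g; molasses: 787 g

Scaling factor: 24/30 = 4/5 = 0.8.
powdered sugar: 5 tbsp × 4/5 ÷ 16 tbsp/cup × 120 g/cup = 30 g
chopped walnuts: (1 tbsp + 1 tsp = 4/3 tbsp) × 4/5 ÷ 16 tbsp/cup × 117 g/cup ≈ 8 g
sliced almonds: (3 tbsp + 2 tsp = 11/3 tbsp) × 4/5 ÷ 16 tbsp/cup × 108 g/cup ≈ 20 g
chocolate chips: (2 cup + 6 tbsp = 2.375 cup) × 4/5 × 170 g/cup = 323 g
dried cranberries: 10 oz × 4/5 × 28.35 g/oz ≈ 227 g
molasses: 1.5 pint × 4/5 × 2 cup/pint × 328 g/cup ≈ 787 g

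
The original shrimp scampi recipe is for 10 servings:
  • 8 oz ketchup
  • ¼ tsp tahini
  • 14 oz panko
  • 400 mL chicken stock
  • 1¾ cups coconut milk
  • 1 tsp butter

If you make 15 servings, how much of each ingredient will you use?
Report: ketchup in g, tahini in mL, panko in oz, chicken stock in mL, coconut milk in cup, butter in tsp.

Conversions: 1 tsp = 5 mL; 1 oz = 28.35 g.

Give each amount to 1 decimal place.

ketchup: 340.2 g; tahini: 1.9 mL; panko: 21.0 oz; chicken stock: 600.0 mL; coconut milk: 2.6 cup; butter: 1.5 tsp

Scaling factor: 15/10 = 3/2 = 1.5.
ketchup: 8 oz × 3/2 × 28.35 g/oz = 340.2 g
tahini: 0.25 tsp × 3/2 × 5 mL/tsp ≈ 1.9 mL
panko: 14 oz × 3/2 = 21.0 oz
chicken stock: 400 mL × 3/2 = 600.0 mL
coconut milk: 1.75 cup × 3/2 ≈ 2.6 cup
butter: 1 tsp × 3/2 = 1.5 tsp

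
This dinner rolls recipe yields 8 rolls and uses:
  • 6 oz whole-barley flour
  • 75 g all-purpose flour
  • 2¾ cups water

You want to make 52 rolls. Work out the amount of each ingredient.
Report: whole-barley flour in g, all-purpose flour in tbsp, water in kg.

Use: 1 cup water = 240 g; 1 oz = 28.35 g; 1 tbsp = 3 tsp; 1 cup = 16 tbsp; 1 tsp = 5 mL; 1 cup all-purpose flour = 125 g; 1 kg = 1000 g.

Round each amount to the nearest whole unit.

whole-barley flour: 1106 g; all-purpose flour: 62 tbsp; water: 4 kg

Scaling factor: 52/8 = 13/2 = 6.5.
whole-barley flour: 6 oz × 13/2 × 28.35 g/oz ≈ 1106 g
all-purpose flour: 75 g × 13/2 ÷ 125 g/cup × 16 tbsp/cup ≈ 62 tbsp
water: 2.75 cup × 13/2 × 240 g/cup ÷ 1000 g/kg ≈ 4 kg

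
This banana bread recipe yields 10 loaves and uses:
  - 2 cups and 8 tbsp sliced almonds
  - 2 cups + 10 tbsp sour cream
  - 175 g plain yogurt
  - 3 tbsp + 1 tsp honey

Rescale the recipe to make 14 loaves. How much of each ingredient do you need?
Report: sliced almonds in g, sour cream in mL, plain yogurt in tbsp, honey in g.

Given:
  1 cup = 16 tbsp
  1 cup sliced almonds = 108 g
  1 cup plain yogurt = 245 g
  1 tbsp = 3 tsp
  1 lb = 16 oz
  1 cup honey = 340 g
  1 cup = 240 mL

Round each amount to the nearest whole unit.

sliced almonds: 378 g; sour cream: 882 mL; plain yogurt: 16 tbsp; honey: 99 g

Scaling factor: 14/10 = 7/5 = 1.4.
sliced almonds: (2 cup + 8 tbsp = 2.5 cup) × 7/5 × 108 g/cup = 378 g
sour cream: (2 cup + 10 tbsp = 2.625 cup) × 7/5 × 240 mL/cup = 882 mL
plain yogurt: 175 g × 7/5 ÷ 245 g/cup × 16 tbsp/cup = 16 tbsp
honey: (3 tbsp + 1 tsp = 10/3 tbsp) × 7/5 ÷ 16 tbsp/cup × 340 g/cup ≈ 99 g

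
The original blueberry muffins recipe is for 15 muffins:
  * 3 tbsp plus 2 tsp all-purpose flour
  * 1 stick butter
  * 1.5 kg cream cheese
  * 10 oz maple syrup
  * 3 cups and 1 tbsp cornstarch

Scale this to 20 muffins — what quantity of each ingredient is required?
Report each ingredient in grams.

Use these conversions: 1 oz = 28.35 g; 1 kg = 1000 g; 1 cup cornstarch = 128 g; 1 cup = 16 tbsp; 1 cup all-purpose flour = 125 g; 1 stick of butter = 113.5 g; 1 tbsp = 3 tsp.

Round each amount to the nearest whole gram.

Scaling factor: 20/15 = 4/3.
all-purpose flour: (3 tbsp + 2 tsp = 11/3 tbsp) × 4/3 ÷ 16 tbsp/cup × 125 g/cup ≈ 38 g
butter: 1 stick × 4/3 × 113.5 g/stick ≈ 151 g
cream cheese: 1.5 kg × 4/3 × 1000 g/kg = 2000 g
maple syrup: 10 oz × 4/3 × 28.35 g/oz = 378 g
cornstarch: (3 cup + 1 tbsp = 3.0625 cup) × 4/3 × 128 g/cup ≈ 523 g

all-purpose flour: 38 g; butter: 151 g; cream cheese: 2000 g; maple syrup: 378 g; cornstarch: 523 g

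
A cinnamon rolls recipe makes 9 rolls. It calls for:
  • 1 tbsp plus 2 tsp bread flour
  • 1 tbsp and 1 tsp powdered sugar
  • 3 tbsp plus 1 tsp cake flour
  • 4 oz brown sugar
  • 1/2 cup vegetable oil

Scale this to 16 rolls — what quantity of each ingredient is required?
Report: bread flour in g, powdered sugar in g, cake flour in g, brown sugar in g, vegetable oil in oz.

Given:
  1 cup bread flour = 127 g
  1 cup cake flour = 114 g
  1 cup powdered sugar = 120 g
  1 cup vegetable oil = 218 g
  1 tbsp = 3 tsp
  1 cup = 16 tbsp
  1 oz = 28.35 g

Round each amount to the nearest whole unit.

Scaling factor: 16/9.
bread flour: (1 tbsp + 2 tsp = 5/3 tbsp) × 16/9 ÷ 16 tbsp/cup × 127 g/cup ≈ 24 g
powdered sugar: (1 tbsp + 1 tsp = 4/3 tbsp) × 16/9 ÷ 16 tbsp/cup × 120 g/cup ≈ 18 g
cake flour: (3 tbsp + 1 tsp = 10/3 tbsp) × 16/9 ÷ 16 tbsp/cup × 114 g/cup ≈ 42 g
brown sugar: 4 oz × 16/9 × 28.35 g/oz ≈ 202 g
vegetable oil: 0.5 cup × 16/9 × 218 g/cup ÷ 28.35 g/oz ≈ 7 oz

bread flour: 24 g; powdered sugar: 18 g; cake flour: 42 g; brown sugar: 202 g; vegetable oil: 7 oz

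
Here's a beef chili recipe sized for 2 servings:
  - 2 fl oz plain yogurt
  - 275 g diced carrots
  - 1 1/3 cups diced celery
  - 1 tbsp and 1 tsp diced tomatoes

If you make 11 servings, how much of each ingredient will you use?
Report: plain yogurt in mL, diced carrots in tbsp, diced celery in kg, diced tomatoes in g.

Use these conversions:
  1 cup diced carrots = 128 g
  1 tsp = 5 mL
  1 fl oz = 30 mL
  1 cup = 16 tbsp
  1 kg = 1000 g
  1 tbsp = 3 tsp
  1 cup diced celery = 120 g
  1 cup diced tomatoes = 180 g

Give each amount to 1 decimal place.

plain yogurt: 330.0 mL; diced carrots: 189.1 tbsp; diced celery: 0.9 kg; diced tomatoes: 82.5 g

Scaling factor: 11/2 = 5.5.
plain yogurt: 2 fl oz × 11/2 × 30 mL/fl oz = 330.0 mL
diced carrots: 275 g × 11/2 ÷ 128 g/cup × 16 tbsp/cup ≈ 189.1 tbsp
diced celery: 4/3 cup × 11/2 × 120 g/cup ÷ 1000 g/kg ≈ 0.9 kg
diced tomatoes: (1 tbsp + 1 tsp = 4/3 tbsp) × 11/2 ÷ 16 tbsp/cup × 180 g/cup = 82.5 g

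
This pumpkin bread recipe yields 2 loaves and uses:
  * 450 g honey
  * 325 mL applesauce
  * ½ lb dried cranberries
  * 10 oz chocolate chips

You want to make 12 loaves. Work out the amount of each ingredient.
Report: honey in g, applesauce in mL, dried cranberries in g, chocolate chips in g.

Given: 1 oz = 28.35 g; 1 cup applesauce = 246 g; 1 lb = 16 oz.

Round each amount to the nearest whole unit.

Scaling factor: 12/2 = 6.
honey: 450 g × 6 = 2700 g
applesauce: 325 mL × 6 = 1950 mL
dried cranberries: 0.5 lb × 6 × 16 oz/lb × 28.35 g/oz ≈ 1361 g
chocolate chips: 10 oz × 6 × 28.35 g/oz = 1701 g

honey: 2700 g; applesauce: 1950 mL; dried cranberries: 1361 g; chocolate chips: 1701 g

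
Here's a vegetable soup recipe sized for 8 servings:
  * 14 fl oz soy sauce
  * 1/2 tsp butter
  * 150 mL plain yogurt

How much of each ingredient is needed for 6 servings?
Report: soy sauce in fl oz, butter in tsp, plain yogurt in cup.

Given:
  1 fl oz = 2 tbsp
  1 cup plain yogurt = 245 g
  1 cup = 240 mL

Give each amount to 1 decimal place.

Scaling factor: 6/8 = 3/4 = 0.75.
soy sauce: 14 fl oz × 3/4 = 10.5 fl oz
butter: 0.5 tsp × 3/4 ≈ 0.4 tsp
plain yogurt: 150 mL × 3/4 ÷ 240 mL/cup ≈ 0.5 cup

soy sauce: 10.5 fl oz; butter: 0.4 tsp; plain yogurt: 0.5 cup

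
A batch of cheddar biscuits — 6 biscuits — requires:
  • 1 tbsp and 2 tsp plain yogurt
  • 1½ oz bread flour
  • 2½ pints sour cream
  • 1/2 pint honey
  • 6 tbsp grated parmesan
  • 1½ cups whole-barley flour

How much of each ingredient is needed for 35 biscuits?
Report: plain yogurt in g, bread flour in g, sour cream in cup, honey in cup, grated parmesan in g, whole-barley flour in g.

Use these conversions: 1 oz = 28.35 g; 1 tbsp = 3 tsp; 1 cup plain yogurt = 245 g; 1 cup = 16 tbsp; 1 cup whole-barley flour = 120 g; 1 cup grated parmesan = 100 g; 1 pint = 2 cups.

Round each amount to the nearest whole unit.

Scaling factor: 35/6.
plain yogurt: (1 tbsp + 2 tsp = 5/3 tbsp) × 35/6 ÷ 16 tbsp/cup × 245 g/cup ≈ 149 g
bread flour: 1.5 oz × 35/6 × 28.35 g/oz ≈ 248 g
sour cream: 2.5 pint × 35/6 × 2 cup/pint ≈ 29 cup
honey: 0.5 pint × 35/6 × 2 cup/pint ≈ 6 cup
grated parmesan: 6 tbsp × 35/6 ÷ 16 tbsp/cup × 100 g/cup ≈ 219 g
whole-barley flour: 1.5 cup × 35/6 × 120 g/cup = 1050 g

plain yogurt: 149 g; bread flour: 248 g; sour cream: 29 cup; honey: 6 cup; grated parmesan: 219 g; whole-barley flour: 1050 g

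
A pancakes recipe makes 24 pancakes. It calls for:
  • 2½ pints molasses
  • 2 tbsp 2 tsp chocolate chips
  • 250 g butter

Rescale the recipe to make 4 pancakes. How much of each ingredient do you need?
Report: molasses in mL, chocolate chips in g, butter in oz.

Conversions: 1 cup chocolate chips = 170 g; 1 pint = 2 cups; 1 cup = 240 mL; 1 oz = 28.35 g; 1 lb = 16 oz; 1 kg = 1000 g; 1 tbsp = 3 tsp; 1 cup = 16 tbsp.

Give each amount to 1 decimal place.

Scaling factor: 4/24 = 1/6.
molasses: 2.5 pint × 1/6 × 2 cup/pint × 240 mL/cup = 200.0 mL
chocolate chips: (2 tbsp + 2 tsp = 8/3 tbsp) × 1/6 ÷ 16 tbsp/cup × 170 g/cup ≈ 4.7 g
butter: 250 g × 1/6 ÷ 28.35 g/oz ≈ 1.5 oz

molasses: 200.0 mL; chocolate chips: 4.7 g; butter: 1.5 oz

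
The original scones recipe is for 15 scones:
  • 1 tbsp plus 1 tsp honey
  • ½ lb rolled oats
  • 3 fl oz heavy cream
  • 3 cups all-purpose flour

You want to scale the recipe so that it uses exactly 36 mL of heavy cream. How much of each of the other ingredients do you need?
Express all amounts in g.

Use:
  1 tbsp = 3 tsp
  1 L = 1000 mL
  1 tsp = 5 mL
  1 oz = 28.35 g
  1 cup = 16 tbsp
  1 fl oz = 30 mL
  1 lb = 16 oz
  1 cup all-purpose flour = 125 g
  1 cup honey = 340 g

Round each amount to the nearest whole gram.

The original recipe has 90 mL of heavy cream, so the scaling factor is 36 ÷ 90 = 2/5 = 0.4.
honey: (1 tbsp + 1 tsp = 4/3 tbsp) × 2/5 ÷ 16 tbsp/cup × 340 g/cup ≈ 11 g
rolled oats: 0.5 lb × 2/5 × 16 oz/lb × 28.35 g/oz ≈ 91 g
all-purpose flour: 3 cup × 2/5 × 125 g/cup = 150 g

honey: 11 g; rolled oats: 91 g; all-purpose flour: 150 g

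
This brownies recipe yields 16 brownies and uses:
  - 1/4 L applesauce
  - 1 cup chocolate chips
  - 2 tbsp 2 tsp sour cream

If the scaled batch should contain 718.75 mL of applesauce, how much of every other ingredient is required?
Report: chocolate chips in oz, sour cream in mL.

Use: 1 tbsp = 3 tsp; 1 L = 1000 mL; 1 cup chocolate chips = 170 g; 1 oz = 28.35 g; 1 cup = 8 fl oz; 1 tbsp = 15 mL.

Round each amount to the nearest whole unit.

The original recipe has 250 mL of applesauce, so the scaling factor is 718.75 ÷ 250 = 23/8 = 2.875.
chocolate chips: 1 cup × 23/8 × 170 g/cup ÷ 28.35 g/oz ≈ 17 oz
sour cream: (2 tbsp + 2 tsp = 8/3 tbsp) × 23/8 × 15 mL/tbsp = 115 mL

chocolate chips: 17 oz; sour cream: 115 mL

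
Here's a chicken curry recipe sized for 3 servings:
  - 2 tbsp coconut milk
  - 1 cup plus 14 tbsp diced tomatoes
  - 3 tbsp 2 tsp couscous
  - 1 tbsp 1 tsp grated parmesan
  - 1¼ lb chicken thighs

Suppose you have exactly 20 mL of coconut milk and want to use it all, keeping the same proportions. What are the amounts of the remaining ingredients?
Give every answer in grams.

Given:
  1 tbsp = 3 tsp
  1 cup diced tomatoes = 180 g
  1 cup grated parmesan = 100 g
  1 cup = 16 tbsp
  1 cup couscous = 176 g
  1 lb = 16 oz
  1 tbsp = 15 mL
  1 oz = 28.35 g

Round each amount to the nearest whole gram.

The original recipe has 30 mL of coconut milk, so the scaling factor is 20 ÷ 30 = 2/3.
diced tomatoes: (1 cup + 14 tbsp = 1.875 cup) × 2/3 × 180 g/cup = 225 g
couscous: (3 tbsp + 2 tsp = 11/3 tbsp) × 2/3 ÷ 16 tbsp/cup × 176 g/cup ≈ 27 g
grated parmesan: (1 tbsp + 1 tsp = 4/3 tbsp) × 2/3 ÷ 16 tbsp/cup × 100 g/cup ≈ 6 g
chicken thighs: 1.25 lb × 2/3 × 16 oz/lb × 28.35 g/oz = 378 g

diced tomatoes: 225 g; couscous: 27 g; grated parmesan: 6 g; chicken thighs: 378 g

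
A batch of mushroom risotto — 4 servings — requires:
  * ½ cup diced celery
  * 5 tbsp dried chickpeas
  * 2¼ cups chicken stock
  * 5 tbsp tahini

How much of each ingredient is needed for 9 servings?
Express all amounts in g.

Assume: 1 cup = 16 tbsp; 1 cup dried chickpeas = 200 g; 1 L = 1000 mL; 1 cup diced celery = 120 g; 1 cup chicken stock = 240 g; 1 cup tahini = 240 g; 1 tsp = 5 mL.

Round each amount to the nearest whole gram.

Scaling factor: 9/4 = 2.25.
diced celery: 0.5 cup × 9/4 × 120 g/cup = 135 g
dried chickpeas: 5 tbsp × 9/4 ÷ 16 tbsp/cup × 200 g/cup ≈ 141 g
chicken stock: 2.25 cup × 9/4 × 240 g/cup = 1215 g
tahini: 5 tbsp × 9/4 ÷ 16 tbsp/cup × 240 g/cup ≈ 169 g

diced celery: 135 g; dried chickpeas: 141 g; chicken stock: 1215 g; tahini: 169 g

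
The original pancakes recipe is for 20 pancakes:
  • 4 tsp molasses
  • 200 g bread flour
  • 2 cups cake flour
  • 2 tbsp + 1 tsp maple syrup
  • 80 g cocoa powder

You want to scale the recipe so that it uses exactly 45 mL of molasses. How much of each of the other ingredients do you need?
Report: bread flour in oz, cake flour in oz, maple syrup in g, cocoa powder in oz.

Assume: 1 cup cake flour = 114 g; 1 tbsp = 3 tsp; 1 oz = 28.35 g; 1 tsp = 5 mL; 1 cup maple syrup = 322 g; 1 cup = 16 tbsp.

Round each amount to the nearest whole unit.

bread flour: 16 oz; cake flour: 18 oz; maple syrup: 106 g; cocoa powder: 6 oz

The original recipe has 20 mL of molasses, so the scaling factor is 45 ÷ 20 = 9/4 = 2.25.
bread flour: 200 g × 9/4 ÷ 28.35 g/oz ≈ 16 oz
cake flour: 2 cup × 9/4 × 114 g/cup ÷ 28.35 g/oz ≈ 18 oz
maple syrup: (2 tbsp + 1 tsp = 7/3 tbsp) × 9/4 ÷ 16 tbsp/cup × 322 g/cup ≈ 106 g
cocoa powder: 80 g × 9/4 ÷ 28.35 g/oz ≈ 6 oz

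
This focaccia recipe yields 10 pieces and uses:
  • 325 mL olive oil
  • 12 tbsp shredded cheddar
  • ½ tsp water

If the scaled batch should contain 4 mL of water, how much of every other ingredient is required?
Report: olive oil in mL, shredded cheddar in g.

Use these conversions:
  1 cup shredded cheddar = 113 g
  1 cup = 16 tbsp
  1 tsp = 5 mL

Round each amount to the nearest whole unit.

The original recipe has 2.5 mL of water, so the scaling factor is 4 ÷ 2.5 = 8/5 = 1.6.
olive oil: 325 mL × 8/5 = 520 mL
shredded cheddar: 12 tbsp × 8/5 ÷ 16 tbsp/cup × 113 g/cup ≈ 136 g

olive oil: 520 mL; shredded cheddar: 136 g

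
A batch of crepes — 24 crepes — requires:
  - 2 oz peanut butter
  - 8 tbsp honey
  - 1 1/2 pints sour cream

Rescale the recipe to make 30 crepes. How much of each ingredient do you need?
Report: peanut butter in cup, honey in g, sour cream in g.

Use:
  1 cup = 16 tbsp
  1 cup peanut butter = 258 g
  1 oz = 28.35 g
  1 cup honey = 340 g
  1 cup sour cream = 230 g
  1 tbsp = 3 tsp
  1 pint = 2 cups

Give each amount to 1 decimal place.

Scaling factor: 30/24 = 5/4 = 1.25.
peanut butter: 2 oz × 5/4 × 28.35 g/oz ÷ 258 g/cup ≈ 0.3 cup
honey: 8 tbsp × 5/4 ÷ 16 tbsp/cup × 340 g/cup = 212.5 g
sour cream: 1.5 pint × 5/4 × 2 cup/pint × 230 g/cup = 862.5 g

peanut butter: 0.3 cup; honey: 212.5 g; sour cream: 862.5 g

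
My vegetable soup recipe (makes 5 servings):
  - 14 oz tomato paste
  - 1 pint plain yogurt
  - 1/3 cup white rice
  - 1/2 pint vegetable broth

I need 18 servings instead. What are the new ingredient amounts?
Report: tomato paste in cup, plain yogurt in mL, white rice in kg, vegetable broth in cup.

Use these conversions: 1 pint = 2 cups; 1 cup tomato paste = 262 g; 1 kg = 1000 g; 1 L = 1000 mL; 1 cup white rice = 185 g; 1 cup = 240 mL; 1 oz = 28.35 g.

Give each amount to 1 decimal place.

Scaling factor: 18/5 = 3.6.
tomato paste: 14 oz × 18/5 × 28.35 g/oz ÷ 262 g/cup ≈ 5.5 cup
plain yogurt: 1 pint × 18/5 × 2 cup/pint × 240 mL/cup = 1728.0 mL
white rice: 1/3 cup × 18/5 × 185 g/cup ÷ 1000 g/kg ≈ 0.2 kg
vegetable broth: 0.5 pint × 18/5 × 2 cup/pint = 3.6 cup

tomato paste: 5.5 cup; plain yogurt: 1728.0 mL; white rice: 0.2 kg; vegetable broth: 3.6 cup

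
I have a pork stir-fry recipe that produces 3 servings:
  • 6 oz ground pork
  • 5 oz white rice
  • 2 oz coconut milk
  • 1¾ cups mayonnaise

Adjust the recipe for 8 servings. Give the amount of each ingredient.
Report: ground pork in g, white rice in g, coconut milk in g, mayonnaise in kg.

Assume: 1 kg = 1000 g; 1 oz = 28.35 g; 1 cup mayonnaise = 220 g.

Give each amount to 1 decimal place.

ground pork: 453.6 g; white rice: 378.0 g; coconut milk: 151.2 g; mayonnaise: 1.0 kg

Scaling factor: 8/3.
ground pork: 6 oz × 8/3 × 28.35 g/oz = 453.6 g
white rice: 5 oz × 8/3 × 28.35 g/oz = 378.0 g
coconut milk: 2 oz × 8/3 × 28.35 g/oz = 151.2 g
mayonnaise: 1.75 cup × 8/3 × 220 g/cup ÷ 1000 g/kg ≈ 1.0 kg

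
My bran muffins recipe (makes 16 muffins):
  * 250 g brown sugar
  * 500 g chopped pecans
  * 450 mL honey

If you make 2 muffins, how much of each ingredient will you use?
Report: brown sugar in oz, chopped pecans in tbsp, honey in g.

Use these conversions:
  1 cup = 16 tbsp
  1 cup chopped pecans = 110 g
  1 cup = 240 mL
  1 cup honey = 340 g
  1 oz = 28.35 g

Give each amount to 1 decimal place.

Scaling factor: 2/16 = 1/8 = 0.125.
brown sugar: 250 g × 1/8 ÷ 28.35 g/oz ≈ 1.1 oz
chopped pecans: 500 g × 1/8 ÷ 110 g/cup × 16 tbsp/cup ≈ 9.1 tbsp
honey: 450 mL × 1/8 ÷ 240 mL/cup × 340 g/cup ≈ 79.7 g

brown sugar: 1.1 oz; chopped pecans: 9.1 tbsp; honey: 79.7 g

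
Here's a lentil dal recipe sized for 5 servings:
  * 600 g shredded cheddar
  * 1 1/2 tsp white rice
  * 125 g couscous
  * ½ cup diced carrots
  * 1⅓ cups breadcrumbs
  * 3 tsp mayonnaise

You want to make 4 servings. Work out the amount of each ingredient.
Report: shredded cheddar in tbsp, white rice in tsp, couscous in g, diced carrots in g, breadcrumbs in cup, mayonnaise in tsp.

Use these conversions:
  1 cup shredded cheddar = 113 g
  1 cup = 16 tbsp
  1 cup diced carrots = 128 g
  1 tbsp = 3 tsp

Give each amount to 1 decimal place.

shredded cheddar: 68.0 tbsp; white rice: 1.2 tsp; couscous: 100.0 g; diced carrots: 51.2 g; breadcrumbs: 1.1 cup; mayonnaise: 2.4 tsp

Scaling factor: 4/5 = 0.8.
shredded cheddar: 600 g × 4/5 ÷ 113 g/cup × 16 tbsp/cup ≈ 68.0 tbsp
white rice: 1.5 tsp × 4/5 = 1.2 tsp
couscous: 125 g × 4/5 = 100.0 g
diced carrots: 0.5 cup × 4/5 × 128 g/cup = 51.2 g
breadcrumbs: 4/3 cup × 4/5 ≈ 1.1 cup
mayonnaise: 3 tsp × 4/5 = 2.4 tsp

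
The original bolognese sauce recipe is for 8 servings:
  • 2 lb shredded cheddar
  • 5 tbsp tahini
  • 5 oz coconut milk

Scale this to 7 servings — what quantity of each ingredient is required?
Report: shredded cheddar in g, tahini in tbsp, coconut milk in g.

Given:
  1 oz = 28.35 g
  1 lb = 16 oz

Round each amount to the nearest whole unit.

Scaling factor: 7/8 = 0.875.
shredded cheddar: 2 lb × 7/8 × 16 oz/lb × 28.35 g/oz ≈ 794 g
tahini: 5 tbsp × 7/8 ≈ 4 tbsp
coconut milk: 5 oz × 7/8 × 28.35 g/oz ≈ 124 g

shredded cheddar: 794 g; tahini: 4 tbsp; coconut milk: 124 g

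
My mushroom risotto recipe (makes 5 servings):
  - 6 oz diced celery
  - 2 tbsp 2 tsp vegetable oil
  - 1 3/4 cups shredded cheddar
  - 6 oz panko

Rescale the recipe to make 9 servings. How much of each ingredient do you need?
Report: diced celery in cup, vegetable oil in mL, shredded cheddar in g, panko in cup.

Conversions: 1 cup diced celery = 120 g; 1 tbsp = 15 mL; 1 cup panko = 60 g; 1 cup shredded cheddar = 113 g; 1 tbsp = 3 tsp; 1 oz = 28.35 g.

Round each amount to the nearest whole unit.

diced celery: 3 cup; vegetable oil: 72 mL; shredded cheddar: 356 g; panko: 5 cup

Scaling factor: 9/5 = 1.8.
diced celery: 6 oz × 9/5 × 28.35 g/oz ÷ 120 g/cup ≈ 3 cup
vegetable oil: (2 tbsp + 2 tsp = 8/3 tbsp) × 9/5 × 15 mL/tbsp = 72 mL
shredded cheddar: 1.75 cup × 9/5 × 113 g/cup ≈ 356 g
panko: 6 oz × 9/5 × 28.35 g/oz ÷ 60 g/cup ≈ 5 cup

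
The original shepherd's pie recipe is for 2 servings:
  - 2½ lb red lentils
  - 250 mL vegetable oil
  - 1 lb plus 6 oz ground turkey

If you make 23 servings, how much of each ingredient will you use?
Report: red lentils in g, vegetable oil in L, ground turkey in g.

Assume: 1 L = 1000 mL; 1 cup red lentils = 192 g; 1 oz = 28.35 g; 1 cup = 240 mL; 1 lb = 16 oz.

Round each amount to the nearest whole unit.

red lentils: 13041 g; vegetable oil: 3 L; ground turkey: 7173 g

Scaling factor: 23/2 = 11.5.
red lentils: 2.5 lb × 23/2 × 16 oz/lb × 28.35 g/oz = 13041 g
vegetable oil: 250 mL × 23/2 ÷ 1000 mL/L ≈ 3 L
ground turkey: (1 lb + 6 oz = 1.375 lb) × 23/2 × 16 oz/lb × 28.35 g/oz ≈ 7173 g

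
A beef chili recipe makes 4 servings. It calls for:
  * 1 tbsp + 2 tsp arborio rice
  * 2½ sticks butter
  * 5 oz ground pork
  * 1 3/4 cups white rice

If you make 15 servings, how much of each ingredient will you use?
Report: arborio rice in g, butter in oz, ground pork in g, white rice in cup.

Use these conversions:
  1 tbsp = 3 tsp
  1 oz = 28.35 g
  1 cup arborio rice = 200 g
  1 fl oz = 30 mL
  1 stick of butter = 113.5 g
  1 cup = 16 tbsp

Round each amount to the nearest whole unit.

Scaling factor: 15/4 = 3.75.
arborio rice: (1 tbsp + 2 tsp = 5/3 tbsp) × 15/4 ÷ 16 tbsp/cup × 200 g/cup ≈ 78 g
butter: 2.5 stick × 15/4 × 113.5 g/stick ÷ 28.35 g/oz ≈ 38 oz
ground pork: 5 oz × 15/4 × 28.35 g/oz ≈ 532 g
white rice: 1.75 cup × 15/4 ≈ 7 cup

arborio rice: 78 g; butter: 38 oz; ground pork: 532 g; white rice: 7 cup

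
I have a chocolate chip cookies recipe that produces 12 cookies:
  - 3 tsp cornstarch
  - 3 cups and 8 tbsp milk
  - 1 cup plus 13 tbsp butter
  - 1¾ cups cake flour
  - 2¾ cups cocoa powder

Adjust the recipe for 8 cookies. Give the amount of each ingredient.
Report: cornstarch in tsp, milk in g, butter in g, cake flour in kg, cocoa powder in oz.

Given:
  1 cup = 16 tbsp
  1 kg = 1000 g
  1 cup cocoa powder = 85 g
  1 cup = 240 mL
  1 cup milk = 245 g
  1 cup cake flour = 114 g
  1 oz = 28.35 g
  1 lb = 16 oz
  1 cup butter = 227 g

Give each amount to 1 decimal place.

cornstarch: 2.0 tsp; milk: 571.7 g; butter: 274.3 g; cake flour: 0.1 kg; cocoa powder: 5.5 oz

Scaling factor: 8/12 = 2/3.
cornstarch: 3 tsp × 2/3 = 2.0 tsp
milk: (3 cup + 8 tbsp = 3.5 cup) × 2/3 × 245 g/cup ≈ 571.7 g
butter: (1 cup + 13 tbsp = 1.8125 cup) × 2/3 × 227 g/cup ≈ 274.3 g
cake flour: 1.75 cup × 2/3 × 114 g/cup ÷ 1000 g/kg ≈ 0.1 kg
cocoa powder: 2.75 cup × 2/3 × 85 g/cup ÷ 28.35 g/oz ≈ 5.5 oz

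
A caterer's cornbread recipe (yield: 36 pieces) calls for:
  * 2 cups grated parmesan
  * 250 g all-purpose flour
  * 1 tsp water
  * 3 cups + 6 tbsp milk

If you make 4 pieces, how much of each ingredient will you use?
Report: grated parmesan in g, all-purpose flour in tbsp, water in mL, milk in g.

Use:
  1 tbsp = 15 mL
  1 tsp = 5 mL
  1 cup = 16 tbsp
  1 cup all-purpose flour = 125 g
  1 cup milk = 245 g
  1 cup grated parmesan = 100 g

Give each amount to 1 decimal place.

grated parmesan: 22.2 g; all-purpose flour: 3.6 tbsp; water: 0.6 mL; milk: 91.9 g

Scaling factor: 4/36 = 1/9.
grated parmesan: 2 cup × 1/9 × 100 g/cup ≈ 22.2 g
all-purpose flour: 250 g × 1/9 ÷ 125 g/cup × 16 tbsp/cup ≈ 3.6 tbsp
water: 1 tsp × 1/9 × 5 mL/tsp ≈ 0.6 mL
milk: (3 cup + 6 tbsp = 3.375 cup) × 1/9 × 245 g/cup ≈ 91.9 g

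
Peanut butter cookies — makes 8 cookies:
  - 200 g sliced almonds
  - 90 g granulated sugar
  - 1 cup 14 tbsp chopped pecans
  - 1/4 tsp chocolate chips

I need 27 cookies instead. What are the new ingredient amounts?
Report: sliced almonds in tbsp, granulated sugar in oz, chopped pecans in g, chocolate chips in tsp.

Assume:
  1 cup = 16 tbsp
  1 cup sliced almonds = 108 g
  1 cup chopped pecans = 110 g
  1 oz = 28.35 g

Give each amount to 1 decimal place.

Scaling factor: 27/8 = 3.375.
sliced almonds: 200 g × 27/8 ÷ 108 g/cup × 16 tbsp/cup = 100.0 tbsp
granulated sugar: 90 g × 27/8 ÷ 28.35 g/oz ≈ 10.7 oz
chopped pecans: (1 cup + 14 tbsp = 1.875 cup) × 27/8 × 110 g/cup ≈ 696.1 g
chocolate chips: 0.25 tsp × 27/8 ≈ 0.8 tsp

sliced almonds: 100.0 tbsp; granulated sugar: 10.7 oz; chopped pecans: 696.1 g; chocolate chips: 0.8 tsp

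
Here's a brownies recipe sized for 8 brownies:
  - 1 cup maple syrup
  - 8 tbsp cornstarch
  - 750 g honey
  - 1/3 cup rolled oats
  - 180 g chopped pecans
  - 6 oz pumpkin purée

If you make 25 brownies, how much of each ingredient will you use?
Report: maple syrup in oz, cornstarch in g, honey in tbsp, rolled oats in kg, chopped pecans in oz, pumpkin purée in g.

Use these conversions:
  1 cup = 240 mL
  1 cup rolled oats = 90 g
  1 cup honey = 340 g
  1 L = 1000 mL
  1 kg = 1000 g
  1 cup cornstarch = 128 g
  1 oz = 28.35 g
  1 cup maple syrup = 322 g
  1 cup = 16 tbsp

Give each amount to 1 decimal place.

maple syrup: 35.5 oz; cornstarch: 200.0 g; honey: 110.3 tbsp; rolled oats: 0.1 kg; chopped pecans: 19.8 oz; pumpkin purée: 531.6 g

Scaling factor: 25/8 = 3.125.
maple syrup: 1 cup × 25/8 × 322 g/cup ÷ 28.35 g/oz ≈ 35.5 oz
cornstarch: 8 tbsp × 25/8 ÷ 16 tbsp/cup × 128 g/cup = 200.0 g
honey: 750 g × 25/8 ÷ 340 g/cup × 16 tbsp/cup ≈ 110.3 tbsp
rolled oats: 1/3 cup × 25/8 × 90 g/cup ÷ 1000 g/kg ≈ 0.1 kg
chopped pecans: 180 g × 25/8 ÷ 28.35 g/oz ≈ 19.8 oz
pumpkin purée: 6 oz × 25/8 × 28.35 g/oz ≈ 531.6 g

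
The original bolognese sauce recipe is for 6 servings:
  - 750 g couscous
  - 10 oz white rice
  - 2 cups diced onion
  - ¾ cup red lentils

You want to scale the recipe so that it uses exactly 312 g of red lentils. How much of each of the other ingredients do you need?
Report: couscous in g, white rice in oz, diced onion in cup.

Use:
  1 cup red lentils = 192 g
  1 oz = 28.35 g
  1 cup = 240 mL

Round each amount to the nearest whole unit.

The original recipe has 144 g of red lentils, so the scaling factor is 312 ÷ 144 = 13/6.
couscous: 750 g × 13/6 = 1625 g
white rice: 10 oz × 13/6 ≈ 22 oz
diced onion: 2 cup × 13/6 ≈ 4 cup

couscous: 1625 g; white rice: 22 oz; diced onion: 4 cup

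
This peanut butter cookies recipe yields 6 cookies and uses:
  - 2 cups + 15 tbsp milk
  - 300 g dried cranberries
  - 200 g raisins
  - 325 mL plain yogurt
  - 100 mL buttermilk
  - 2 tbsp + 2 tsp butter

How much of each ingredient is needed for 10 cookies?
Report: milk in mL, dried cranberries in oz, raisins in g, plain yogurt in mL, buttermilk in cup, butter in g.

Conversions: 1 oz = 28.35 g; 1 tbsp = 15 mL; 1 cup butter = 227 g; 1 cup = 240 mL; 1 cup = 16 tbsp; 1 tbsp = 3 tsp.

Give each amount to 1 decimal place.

milk: 1175.0 mL; dried cranberries: 17.6 oz; raisins: 333.3 g; plain yogurt: 541.7 mL; buttermilk: 0.7 cup; butter: 63.1 g

Scaling factor: 10/6 = 5/3.
milk: (2 cup + 15 tbsp = 2.9375 cup) × 5/3 × 240 mL/cup = 1175.0 mL
dried cranberries: 300 g × 5/3 ÷ 28.35 g/oz ≈ 17.6 oz
raisins: 200 g × 5/3 ≈ 333.3 g
plain yogurt: 325 mL × 5/3 ≈ 541.7 mL
buttermilk: 100 mL × 5/3 ÷ 240 mL/cup ≈ 0.7 cup
butter: (2 tbsp + 2 tsp = 8/3 tbsp) × 5/3 ÷ 16 tbsp/cup × 227 g/cup ≈ 63.1 g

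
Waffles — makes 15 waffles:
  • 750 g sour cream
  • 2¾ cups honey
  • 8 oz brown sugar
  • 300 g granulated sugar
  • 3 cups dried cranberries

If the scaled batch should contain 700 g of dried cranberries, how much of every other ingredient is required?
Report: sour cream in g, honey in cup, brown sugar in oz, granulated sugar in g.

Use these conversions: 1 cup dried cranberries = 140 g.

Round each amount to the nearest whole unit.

sour cream: 1250 g; honey: 5 cup; brown sugar: 13 oz; granulated sugar: 500 g

The original recipe has 420 g of dried cranberries, so the scaling factor is 700 ÷ 420 = 5/3.
sour cream: 750 g × 5/3 = 1250 g
honey: 2.75 cup × 5/3 ≈ 5 cup
brown sugar: 8 oz × 5/3 ≈ 13 oz
granulated sugar: 300 g × 5/3 = 500 g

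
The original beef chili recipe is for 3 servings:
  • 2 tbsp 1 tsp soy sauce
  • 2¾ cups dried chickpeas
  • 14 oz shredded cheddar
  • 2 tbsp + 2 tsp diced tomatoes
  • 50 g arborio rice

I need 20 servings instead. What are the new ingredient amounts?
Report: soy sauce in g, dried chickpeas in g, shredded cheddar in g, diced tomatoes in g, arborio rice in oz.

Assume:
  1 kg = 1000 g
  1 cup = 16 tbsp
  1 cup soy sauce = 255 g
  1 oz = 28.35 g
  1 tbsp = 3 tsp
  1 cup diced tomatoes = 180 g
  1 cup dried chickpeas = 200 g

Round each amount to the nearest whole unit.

soy sauce: 248 g; dried chickpeas: 3667 g; shredded cheddar: 2646 g; diced tomatoes: 200 g; arborio rice: 12 oz

Scaling factor: 20/3.
soy sauce: (2 tbsp + 1 tsp = 7/3 tbsp) × 20/3 ÷ 16 tbsp/cup × 255 g/cup ≈ 248 g
dried chickpeas: 2.75 cup × 20/3 × 200 g/cup ≈ 3667 g
shredded cheddar: 14 oz × 20/3 × 28.35 g/oz = 2646 g
diced tomatoes: (2 tbsp + 2 tsp = 8/3 tbsp) × 20/3 ÷ 16 tbsp/cup × 180 g/cup = 200 g
arborio rice: 50 g × 20/3 ÷ 28.35 g/oz ≈ 12 oz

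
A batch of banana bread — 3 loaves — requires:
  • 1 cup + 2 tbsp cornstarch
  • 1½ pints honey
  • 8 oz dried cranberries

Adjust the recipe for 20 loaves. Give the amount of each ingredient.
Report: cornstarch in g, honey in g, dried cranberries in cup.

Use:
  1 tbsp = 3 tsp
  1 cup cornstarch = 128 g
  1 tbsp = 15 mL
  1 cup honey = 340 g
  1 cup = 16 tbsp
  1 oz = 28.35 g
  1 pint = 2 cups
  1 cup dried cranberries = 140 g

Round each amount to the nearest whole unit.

Scaling factor: 20/3.
cornstarch: (1 cup + 2 tbsp = 1.125 cup) × 20/3 × 128 g/cup = 960 g
honey: 1.5 pint × 20/3 × 2 cup/pint × 340 g/cup = 6800 g
dried cranberries: 8 oz × 20/3 × 28.35 g/oz ÷ 140 g/cup ≈ 11 cup

cornstarch: 960 g; honey: 6800 g; dried cranberries: 11 cup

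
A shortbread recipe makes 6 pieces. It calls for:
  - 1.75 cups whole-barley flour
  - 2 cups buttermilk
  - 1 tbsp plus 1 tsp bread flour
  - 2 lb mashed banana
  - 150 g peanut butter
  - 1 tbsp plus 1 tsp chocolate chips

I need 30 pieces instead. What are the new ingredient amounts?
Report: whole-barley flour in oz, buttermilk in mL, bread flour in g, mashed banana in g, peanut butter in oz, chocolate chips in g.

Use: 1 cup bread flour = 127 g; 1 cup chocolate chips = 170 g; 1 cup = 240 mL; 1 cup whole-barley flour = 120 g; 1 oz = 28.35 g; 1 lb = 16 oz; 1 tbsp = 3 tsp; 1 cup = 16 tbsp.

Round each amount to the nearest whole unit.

Scaling factor: 30/6 = 5.
whole-barley flour: 1.75 cup × 5 × 120 g/cup ÷ 28.35 g/oz ≈ 37 oz
buttermilk: 2 cup × 5 × 240 mL/cup = 2400 mL
bread flour: (1 tbsp + 1 tsp = 4/3 tbsp) × 5 ÷ 16 tbsp/cup × 127 g/cup ≈ 53 g
mashed banana: 2 lb × 5 × 16 oz/lb × 28.35 g/oz = 4536 g
peanut butter: 150 g × 5 ÷ 28.35 g/oz ≈ 26 oz
chocolate chips: (1 tbsp + 1 tsp = 4/3 tbsp) × 5 ÷ 16 tbsp/cup × 170 g/cup ≈ 71 g

whole-barley flour: 37 oz; buttermilk: 2400 mL; bread flour: 53 g; mashed banana: 4536 g; peanut butter: 26 oz; chocolate chips: 71 g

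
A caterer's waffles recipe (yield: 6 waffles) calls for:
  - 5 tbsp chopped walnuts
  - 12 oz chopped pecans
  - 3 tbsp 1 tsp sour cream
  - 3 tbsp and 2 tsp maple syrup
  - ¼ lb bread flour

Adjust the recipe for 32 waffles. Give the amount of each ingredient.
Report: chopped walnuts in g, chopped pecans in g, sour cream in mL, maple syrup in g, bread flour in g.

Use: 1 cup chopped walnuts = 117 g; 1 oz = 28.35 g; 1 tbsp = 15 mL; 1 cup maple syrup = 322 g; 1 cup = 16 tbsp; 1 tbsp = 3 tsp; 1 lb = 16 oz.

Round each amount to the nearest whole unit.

Scaling factor: 32/6 = 16/3.
chopped walnuts: 5 tbsp × 16/3 ÷ 16 tbsp/cup × 117 g/cup = 195 g
chopped pecans: 12 oz × 16/3 × 28.35 g/oz ≈ 1814 g
sour cream: (3 tbsp + 1 tsp = 10/3 tbsp) × 16/3 × 15 mL/tbsp ≈ 267 mL
maple syrup: (3 tbsp + 2 tsp = 11/3 tbsp) × 16/3 ÷ 16 tbsp/cup × 322 g/cup ≈ 394 g
bread flour: 0.25 lb × 16/3 × 16 oz/lb × 28.35 g/oz ≈ 605 g

chopped walnuts: 195 g; chopped pecans: 1814 g; sour cream: 267 mL; maple syrup: 394 g; bread flour: 605 g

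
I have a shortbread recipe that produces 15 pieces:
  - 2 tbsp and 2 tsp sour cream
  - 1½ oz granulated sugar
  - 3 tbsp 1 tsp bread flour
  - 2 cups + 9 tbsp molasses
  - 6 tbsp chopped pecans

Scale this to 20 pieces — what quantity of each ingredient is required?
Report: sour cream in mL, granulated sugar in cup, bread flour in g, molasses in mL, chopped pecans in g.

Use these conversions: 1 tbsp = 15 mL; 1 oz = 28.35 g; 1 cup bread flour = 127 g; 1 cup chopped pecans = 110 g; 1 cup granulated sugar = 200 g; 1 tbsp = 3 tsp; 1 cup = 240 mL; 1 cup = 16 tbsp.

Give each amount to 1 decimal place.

Scaling factor: 20/15 = 4/3.
sour cream: (2 tbsp + 2 tsp = 8/3 tbsp) × 4/3 × 15 mL/tbsp ≈ 53.3 mL
granulated sugar: 1.5 oz × 4/3 × 28.35 g/oz ÷ 200 g/cup ≈ 0.3 cup
bread flour: (3 tbsp + 1 tsp = 10/3 tbsp) × 4/3 ÷ 16 tbsp/cup × 127 g/cup ≈ 35.3 g
molasses: (2 cup + 9 tbsp = 2.5625 cup) × 4/3 × 240 mL/cup = 820.0 mL
chopped pecans: 6 tbsp × 4/3 ÷ 16 tbsp/cup × 110 g/cup = 55.0 g

sour cream: 53.3 mL; granulated sugar: 0.3 cup; bread flour: 35.3 g; molasses: 820.0 mL; chopped pecans: 55.0 g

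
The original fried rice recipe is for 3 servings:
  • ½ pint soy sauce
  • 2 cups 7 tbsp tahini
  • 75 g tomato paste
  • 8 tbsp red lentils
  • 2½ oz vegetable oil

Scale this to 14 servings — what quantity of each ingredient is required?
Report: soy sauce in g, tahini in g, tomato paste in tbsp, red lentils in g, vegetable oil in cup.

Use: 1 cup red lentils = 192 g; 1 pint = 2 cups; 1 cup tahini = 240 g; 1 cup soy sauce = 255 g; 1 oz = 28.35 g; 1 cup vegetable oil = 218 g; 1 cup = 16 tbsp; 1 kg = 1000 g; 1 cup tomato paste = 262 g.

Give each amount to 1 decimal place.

soy sauce: 1190.0 g; tahini: 2730.0 g; tomato paste: 21.4 tbsp; red lentils: 448.0 g; vegetable oil: 1.5 cup

Scaling factor: 14/3.
soy sauce: 0.5 pint × 14/3 × 2 cup/pint × 255 g/cup = 1190.0 g
tahini: (2 cup + 7 tbsp = 2.4375 cup) × 14/3 × 240 g/cup = 2730.0 g
tomato paste: 75 g × 14/3 ÷ 262 g/cup × 16 tbsp/cup ≈ 21.4 tbsp
red lentils: 8 tbsp × 14/3 ÷ 16 tbsp/cup × 192 g/cup = 448.0 g
vegetable oil: 2.5 oz × 14/3 × 28.35 g/oz ÷ 218 g/cup ≈ 1.5 cup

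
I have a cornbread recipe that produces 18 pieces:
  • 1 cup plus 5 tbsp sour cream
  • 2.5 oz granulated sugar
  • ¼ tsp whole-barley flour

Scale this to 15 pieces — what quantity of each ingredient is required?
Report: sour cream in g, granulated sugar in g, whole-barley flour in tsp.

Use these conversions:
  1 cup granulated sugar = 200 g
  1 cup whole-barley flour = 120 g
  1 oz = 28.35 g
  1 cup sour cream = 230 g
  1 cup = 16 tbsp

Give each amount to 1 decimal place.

sour cream: 251.6 g; granulated sugar: 59.1 g; whole-barley flour: 0.2 tsp

Scaling factor: 15/18 = 5/6.
sour cream: (1 cup + 5 tbsp = 1.3125 cup) × 5/6 × 230 g/cup ≈ 251.6 g
granulated sugar: 2.5 oz × 5/6 × 28.35 g/oz ≈ 59.1 g
whole-barley flour: 0.25 tsp × 5/6 ≈ 0.2 tsp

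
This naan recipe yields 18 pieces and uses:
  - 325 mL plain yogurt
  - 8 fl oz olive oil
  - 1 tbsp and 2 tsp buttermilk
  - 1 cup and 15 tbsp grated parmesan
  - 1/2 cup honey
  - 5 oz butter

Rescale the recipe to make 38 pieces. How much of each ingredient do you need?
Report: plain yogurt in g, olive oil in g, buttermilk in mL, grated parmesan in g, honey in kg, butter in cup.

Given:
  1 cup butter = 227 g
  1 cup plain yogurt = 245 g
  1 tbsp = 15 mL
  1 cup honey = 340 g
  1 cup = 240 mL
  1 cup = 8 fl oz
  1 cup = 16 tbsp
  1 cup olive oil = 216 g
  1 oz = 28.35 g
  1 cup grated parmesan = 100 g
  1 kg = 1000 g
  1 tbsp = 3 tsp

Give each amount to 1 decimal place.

plain yogurt: 700.4 g; olive oil: 456.0 g; buttermilk: 52.8 mL; grated parmesan: 409.0 g; honey: 0.4 kg; butter: 1.3 cup

Scaling factor: 38/18 = 19/9.
plain yogurt: 325 mL × 19/9 ÷ 240 mL/cup × 245 g/cup ≈ 700.4 g
olive oil: 8 fl oz × 19/9 ÷ 8 fl oz/cup × 216 g/cup = 456.0 g
buttermilk: (1 tbsp + 2 tsp = 5/3 tbsp) × 19/9 × 15 mL/tbsp ≈ 52.8 mL
grated parmesan: (1 cup + 15 tbsp = 1.9375 cup) × 19/9 × 100 g/cup ≈ 409.0 g
honey: 0.5 cup × 19/9 × 340 g/cup ÷ 1000 g/kg ≈ 0.4 kg
butter: 5 oz × 19/9 × 28.35 g/oz ÷ 227 g/cup ≈ 1.3 cup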